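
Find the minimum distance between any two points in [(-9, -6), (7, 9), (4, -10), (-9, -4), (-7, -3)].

Computing all pairwise distances among 5 points:

d((-9, -6), (7, 9)) = 21.9317
d((-9, -6), (4, -10)) = 13.6015
d((-9, -6), (-9, -4)) = 2.0 <-- minimum
d((-9, -6), (-7, -3)) = 3.6056
d((7, 9), (4, -10)) = 19.2354
d((7, 9), (-9, -4)) = 20.6155
d((7, 9), (-7, -3)) = 18.4391
d((4, -10), (-9, -4)) = 14.3178
d((4, -10), (-7, -3)) = 13.0384
d((-9, -4), (-7, -3)) = 2.2361

Closest pair: (-9, -6) and (-9, -4) with distance 2.0

The closest pair is (-9, -6) and (-9, -4) with Euclidean distance 2.0. For 5 points, brute-force pairwise comparison is shown above. For large n, the divide-and-conquer algorithm (sort by x, recurse on halves, check the dividing strip) achieves O(n log n).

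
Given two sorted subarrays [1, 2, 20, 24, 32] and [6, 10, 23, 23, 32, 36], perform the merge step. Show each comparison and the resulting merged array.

Merging process:

Compare 1 vs 6: take 1 from left. Merged: [1]
Compare 2 vs 6: take 2 from left. Merged: [1, 2]
Compare 20 vs 6: take 6 from right. Merged: [1, 2, 6]
Compare 20 vs 10: take 10 from right. Merged: [1, 2, 6, 10]
Compare 20 vs 23: take 20 from left. Merged: [1, 2, 6, 10, 20]
Compare 24 vs 23: take 23 from right. Merged: [1, 2, 6, 10, 20, 23]
Compare 24 vs 23: take 23 from right. Merged: [1, 2, 6, 10, 20, 23, 23]
Compare 24 vs 32: take 24 from left. Merged: [1, 2, 6, 10, 20, 23, 23, 24]
Compare 32 vs 32: take 32 from left. Merged: [1, 2, 6, 10, 20, 23, 23, 24, 32]
Append remaining from right: [32, 36]. Merged: [1, 2, 6, 10, 20, 23, 23, 24, 32, 32, 36]

Final merged array: [1, 2, 6, 10, 20, 23, 23, 24, 32, 32, 36]
Total comparisons: 9

The merged array is [1, 2, 6, 10, 20, 23, 23, 24, 32, 32, 36], requiring 9 comparisons. The merge step runs in O(n) time where n is the total number of elements.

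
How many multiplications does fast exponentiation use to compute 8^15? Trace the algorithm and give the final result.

Computing 8^15 by squaring (build up from 8^1; each line after the first costs one multiplication):

8^1 = 8
8^2 = (8^1)^2 = 8^2 = 64
8^3 = 8 * 8^2 = 8 * 64 = 512
8^6 = (8^3)^2 = 512^2 = 262144
8^7 = 8 * 8^6 = 8 * 262144 = 2097152
8^14 = (8^7)^2 = 2097152^2 = 4398046511104
8^15 = 8 * 8^14 = 8 * 4398046511104 = 35184372088832

Result: 35184372088832
Multiplications needed: 6 (6 lines after 8^1)

8^15 = 35184372088832. Using exponentiation by squaring, this requires 6 multiplications. The key idea: if the exponent is even, square the half-power; if odd, multiply by the base once.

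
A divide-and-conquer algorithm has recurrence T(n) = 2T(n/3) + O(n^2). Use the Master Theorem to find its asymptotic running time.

Master Theorem for T(n) = 2T(n/3) + O(n^2):

a = 2, b = 3, c = 2
log_b(a) = log_3(2) = 0.6309

Case 3: c = 2 > log_3(2) = 0.6309
T(n) = O(n^2) = O(n^2)

For T(n) = 2T(n/3) + O(n^2): log_3(2) = 0.6309. This is Case 3 of the Master Theorem (c > log_b(a), work dominated by root), giving O(n^2).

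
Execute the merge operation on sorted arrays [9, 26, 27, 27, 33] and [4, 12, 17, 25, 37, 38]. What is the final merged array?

Merging process:

Compare 9 vs 4: take 4 from right. Merged: [4]
Compare 9 vs 12: take 9 from left. Merged: [4, 9]
Compare 26 vs 12: take 12 from right. Merged: [4, 9, 12]
Compare 26 vs 17: take 17 from right. Merged: [4, 9, 12, 17]
Compare 26 vs 25: take 25 from right. Merged: [4, 9, 12, 17, 25]
Compare 26 vs 37: take 26 from left. Merged: [4, 9, 12, 17, 25, 26]
Compare 27 vs 37: take 27 from left. Merged: [4, 9, 12, 17, 25, 26, 27]
Compare 27 vs 37: take 27 from left. Merged: [4, 9, 12, 17, 25, 26, 27, 27]
Compare 33 vs 37: take 33 from left. Merged: [4, 9, 12, 17, 25, 26, 27, 27, 33]
Append remaining from right: [37, 38]. Merged: [4, 9, 12, 17, 25, 26, 27, 27, 33, 37, 38]

Final merged array: [4, 9, 12, 17, 25, 26, 27, 27, 33, 37, 38]
Total comparisons: 9

The merged array is [4, 9, 12, 17, 25, 26, 27, 27, 33, 37, 38], requiring 9 comparisons. The merge step runs in O(n) time where n is the total number of elements.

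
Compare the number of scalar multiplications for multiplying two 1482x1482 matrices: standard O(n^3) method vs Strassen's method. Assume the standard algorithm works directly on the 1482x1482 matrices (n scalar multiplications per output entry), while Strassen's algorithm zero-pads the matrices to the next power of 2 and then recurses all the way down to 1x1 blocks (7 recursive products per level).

Matrix multiplication for 1482x1482 matrices:

Strassen's algorithm requires power-of-2 dimensions. Pad 1482x1482 to 2048x2048 (next power of 2).

Standard algorithm: 1482^3 = 3254952168 multiplications
Strassen's algorithm: 7^(log2(2048)) = 7^11 = 1977326743 multiplications
Savings: 3254952168 - 1977326743 = 1277625425 multiplications

Standard: 3254952168 multiplications (1482^3). Strassen: 1977326743 multiplications (7^11, after padding to 2048x2048). Strassen reduces 8 recursive multiplications to 7 at each level.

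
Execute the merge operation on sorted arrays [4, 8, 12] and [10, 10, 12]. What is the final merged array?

Merging process:

Compare 4 vs 10: take 4 from left. Merged: [4]
Compare 8 vs 10: take 8 from left. Merged: [4, 8]
Compare 12 vs 10: take 10 from right. Merged: [4, 8, 10]
Compare 12 vs 10: take 10 from right. Merged: [4, 8, 10, 10]
Compare 12 vs 12: take 12 from left. Merged: [4, 8, 10, 10, 12]
Append remaining from right: [12]. Merged: [4, 8, 10, 10, 12, 12]

Final merged array: [4, 8, 10, 10, 12, 12]
Total comparisons: 5

The merged array is [4, 8, 10, 10, 12, 12], requiring 5 comparisons. The merge step runs in O(n) time where n is the total number of elements.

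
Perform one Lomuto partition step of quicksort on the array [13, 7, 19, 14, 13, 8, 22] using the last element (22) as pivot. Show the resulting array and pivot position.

Lomuto partition with pivot = 22:

Initial array: [13, 7, 19, 14, 13, 8, 22]

arr[0]=13 <= 22: swap with position 0, array becomes [13, 7, 19, 14, 13, 8, 22]
arr[1]=7 <= 22: swap with position 1, array becomes [13, 7, 19, 14, 13, 8, 22]
arr[2]=19 <= 22: swap with position 2, array becomes [13, 7, 19, 14, 13, 8, 22]
arr[3]=14 <= 22: swap with position 3, array becomes [13, 7, 19, 14, 13, 8, 22]
arr[4]=13 <= 22: swap with position 4, array becomes [13, 7, 19, 14, 13, 8, 22]
arr[5]=8 <= 22: swap with position 5, array becomes [13, 7, 19, 14, 13, 8, 22]

Place pivot at position 6: [13, 7, 19, 14, 13, 8, 22]
Pivot position: 6

After partitioning with pivot 22, the array becomes [13, 7, 19, 14, 13, 8, 22]. The pivot is placed at index 6. All elements to the left of the pivot are <= 22, and all elements to the right are > 22.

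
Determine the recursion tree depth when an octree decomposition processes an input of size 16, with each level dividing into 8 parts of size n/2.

For divide and conquer with division factor 2:

Problem sizes at each level:
Level 0: 16
Level 1: 8
Level 2: 4
Level 3: 2
Level 4: 1

The root is level 0 and the size-1 base case is level 4 (the tree spans levels 0 through 4, i.e. 5 levels counting the root), so the depth is the number of divisions: log_2(16) = 4

The recursion tree depth is log_2(16) = 4. At each level, the problem size is divided by 2, so it takes 4 divisions to reduce to a base case of size 1. The algorithm makes 8 recursive calls at each level.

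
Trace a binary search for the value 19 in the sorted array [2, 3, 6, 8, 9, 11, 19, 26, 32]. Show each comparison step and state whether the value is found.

Binary search for 19 in [2, 3, 6, 8, 9, 11, 19, 26, 32]:

lo=0, hi=8, mid=4, arr[mid]=9 -> 9 < 19, search right half
lo=5, hi=8, mid=6, arr[mid]=19 -> Found target at index 6!

Binary search finds 19 at index 6 after 2 comparisons. The search repeatedly halves the search space by comparing with the middle element.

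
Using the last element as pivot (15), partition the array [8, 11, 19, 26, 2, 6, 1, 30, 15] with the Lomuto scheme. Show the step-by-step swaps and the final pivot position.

Lomuto partition with pivot = 15:

Initial array: [8, 11, 19, 26, 2, 6, 1, 30, 15]

arr[0]=8 <= 15: swap with position 0, array becomes [8, 11, 19, 26, 2, 6, 1, 30, 15]
arr[1]=11 <= 15: swap with position 1, array becomes [8, 11, 19, 26, 2, 6, 1, 30, 15]
arr[2]=19 > 15: no swap
arr[3]=26 > 15: no swap
arr[4]=2 <= 15: swap with position 2, array becomes [8, 11, 2, 26, 19, 6, 1, 30, 15]
arr[5]=6 <= 15: swap with position 3, array becomes [8, 11, 2, 6, 19, 26, 1, 30, 15]
arr[6]=1 <= 15: swap with position 4, array becomes [8, 11, 2, 6, 1, 26, 19, 30, 15]
arr[7]=30 > 15: no swap

Place pivot at position 5: [8, 11, 2, 6, 1, 15, 19, 30, 26]
Pivot position: 5

After partitioning with pivot 15, the array becomes [8, 11, 2, 6, 1, 15, 19, 30, 26]. The pivot is placed at index 5. All elements to the left of the pivot are <= 15, and all elements to the right are > 15.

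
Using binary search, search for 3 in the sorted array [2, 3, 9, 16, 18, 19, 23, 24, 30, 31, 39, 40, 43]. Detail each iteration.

Binary search for 3 in [2, 3, 9, 16, 18, 19, 23, 24, 30, 31, 39, 40, 43]:

lo=0, hi=12, mid=6, arr[mid]=23 -> 23 > 3, search left half
lo=0, hi=5, mid=2, arr[mid]=9 -> 9 > 3, search left half
lo=0, hi=1, mid=0, arr[mid]=2 -> 2 < 3, search right half
lo=1, hi=1, mid=1, arr[mid]=3 -> Found target at index 1!

Binary search finds 3 at index 1 after 4 comparisons. The search repeatedly halves the search space by comparing with the middle element.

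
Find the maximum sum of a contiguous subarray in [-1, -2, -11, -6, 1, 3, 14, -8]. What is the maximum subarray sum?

Using Kadane's algorithm on [-1, -2, -11, -6, 1, 3, 14, -8]:

Scanning through the array:
Position 1 (value -2): max_ending_here = -2, max_so_far = -1
Position 2 (value -11): max_ending_here = -11, max_so_far = -1
Position 3 (value -6): max_ending_here = -6, max_so_far = -1
Position 4 (value 1): max_ending_here = 1, max_so_far = 1
Position 5 (value 3): max_ending_here = 4, max_so_far = 4
Position 6 (value 14): max_ending_here = 18, max_so_far = 18
Position 7 (value -8): max_ending_here = 10, max_so_far = 18

Maximum subarray: [1, 3, 14]
Maximum sum: 18

The maximum subarray is [1, 3, 14] with sum 18. This subarray runs from index 4 to index 6.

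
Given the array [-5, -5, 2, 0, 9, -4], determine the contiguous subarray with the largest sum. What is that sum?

Using Kadane's algorithm on [-5, -5, 2, 0, 9, -4]:

Scanning through the array:
Position 1 (value -5): max_ending_here = -5, max_so_far = -5
Position 2 (value 2): max_ending_here = 2, max_so_far = 2
Position 3 (value 0): max_ending_here = 2, max_so_far = 2
Position 4 (value 9): max_ending_here = 11, max_so_far = 11
Position 5 (value -4): max_ending_here = 7, max_so_far = 11

Maximum subarray: [2, 0, 9]
Maximum sum: 11

The maximum subarray is [2, 0, 9] with sum 11. This subarray runs from index 2 to index 4.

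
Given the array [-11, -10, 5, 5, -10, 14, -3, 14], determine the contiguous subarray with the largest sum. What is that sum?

Using Kadane's algorithm on [-11, -10, 5, 5, -10, 14, -3, 14]:

Scanning through the array:
Position 1 (value -10): max_ending_here = -10, max_so_far = -10
Position 2 (value 5): max_ending_here = 5, max_so_far = 5
Position 3 (value 5): max_ending_here = 10, max_so_far = 10
Position 4 (value -10): max_ending_here = 0, max_so_far = 10
Position 5 (value 14): max_ending_here = 14, max_so_far = 14
Position 6 (value -3): max_ending_here = 11, max_so_far = 14
Position 7 (value 14): max_ending_here = 25, max_so_far = 25

Maximum subarray: [5, 5, -10, 14, -3, 14]
Maximum sum: 25

The maximum subarray is [5, 5, -10, 14, -3, 14] with sum 25. This subarray runs from index 2 to index 7.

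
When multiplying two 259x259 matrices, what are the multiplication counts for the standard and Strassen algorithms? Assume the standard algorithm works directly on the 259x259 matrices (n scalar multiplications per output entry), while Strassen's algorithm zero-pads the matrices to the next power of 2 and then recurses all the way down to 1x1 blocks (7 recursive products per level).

Matrix multiplication for 259x259 matrices:

Strassen's algorithm requires power-of-2 dimensions. Pad 259x259 to 512x512 (next power of 2).

Standard algorithm: 259^3 = 17373979 multiplications
Strassen's algorithm: 7^(log2(512)) = 7^9 = 40353607 multiplications
Difference: 17373979 - 40353607 = -22979628 (Strassen uses MORE here due to padding overhead — for small or just-over-power-of-2 n, padding can outweigh the per-level savings)

Standard: 17373979 multiplications (259^3). Strassen: 40353607 multiplications (7^9, after padding to 512x512). Strassen reduces 8 recursive multiplications to 7 at each level.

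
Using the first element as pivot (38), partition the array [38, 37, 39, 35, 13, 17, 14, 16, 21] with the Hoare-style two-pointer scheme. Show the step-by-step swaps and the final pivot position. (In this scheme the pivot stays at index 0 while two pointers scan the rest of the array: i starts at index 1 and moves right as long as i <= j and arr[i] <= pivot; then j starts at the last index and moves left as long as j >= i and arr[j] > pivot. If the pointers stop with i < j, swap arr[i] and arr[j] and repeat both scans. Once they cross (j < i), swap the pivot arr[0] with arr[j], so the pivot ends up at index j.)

Hoare-style two-pointer partition with pivot = 38:

Initial array: [38, 37, 39, 35, 13, 17, 14, 16, 21]

Pointers start at i = 1, j = 8.
i stops at index 2 (arr[2]=39 > 38), j stops at index 8 (arr[8]=21 <= 38): swap arr[2] and arr[8], array becomes [38, 37, 21, 35, 13, 17, 14, 16, 39]
i ends at 8, j ends at 7: the pointers have crossed (j < i), so scanning stops.

Swap pivot arr[0] with arr[7] to place pivot at position 7: [16, 37, 21, 35, 13, 17, 14, 38, 39]
Pivot position: 7

After partitioning with pivot 38, the array becomes [16, 37, 21, 35, 13, 17, 14, 38, 39]. The pivot is placed at index 7. All elements to the left of the pivot are <= 38, and all elements to the right are > 38.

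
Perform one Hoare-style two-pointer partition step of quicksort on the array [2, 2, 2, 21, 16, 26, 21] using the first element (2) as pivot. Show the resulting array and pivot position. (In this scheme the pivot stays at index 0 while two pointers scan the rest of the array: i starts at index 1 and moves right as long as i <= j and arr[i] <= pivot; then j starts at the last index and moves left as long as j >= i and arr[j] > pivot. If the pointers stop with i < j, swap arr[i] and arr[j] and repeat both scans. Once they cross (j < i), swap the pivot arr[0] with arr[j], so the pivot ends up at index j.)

Hoare-style two-pointer partition with pivot = 2:

Initial array: [2, 2, 2, 21, 16, 26, 21]

Pointers start at i = 1, j = 6.
i ends at 3, j ends at 2: the pointers have crossed (j < i), so scanning stops.

Swap pivot arr[0] with arr[2] to place pivot at position 2: [2, 2, 2, 21, 16, 26, 21]
Pivot position: 2

After partitioning with pivot 2, the array becomes [2, 2, 2, 21, 16, 26, 21]. The pivot is placed at index 2. All elements to the left of the pivot are <= 2, and all elements to the right are > 2.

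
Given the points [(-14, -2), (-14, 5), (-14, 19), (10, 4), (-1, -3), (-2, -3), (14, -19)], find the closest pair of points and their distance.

Computing all pairwise distances among 7 points:

d((-14, -2), (-14, 5)) = 7.0
d((-14, -2), (-14, 19)) = 21.0
d((-14, -2), (10, 4)) = 24.7386
d((-14, -2), (-1, -3)) = 13.0384
d((-14, -2), (-2, -3)) = 12.0416
d((-14, -2), (14, -19)) = 32.7567
d((-14, 5), (-14, 19)) = 14.0
d((-14, 5), (10, 4)) = 24.0208
d((-14, 5), (-1, -3)) = 15.2643
d((-14, 5), (-2, -3)) = 14.4222
d((-14, 5), (14, -19)) = 36.8782
d((-14, 19), (10, 4)) = 28.3019
d((-14, 19), (-1, -3)) = 25.5539
d((-14, 19), (-2, -3)) = 25.0599
d((-14, 19), (14, -19)) = 47.2017
d((10, 4), (-1, -3)) = 13.0384
d((10, 4), (-2, -3)) = 13.8924
d((10, 4), (14, -19)) = 23.3452
d((-1, -3), (-2, -3)) = 1.0 <-- minimum
d((-1, -3), (14, -19)) = 21.9317
d((-2, -3), (14, -19)) = 22.6274

Closest pair: (-1, -3) and (-2, -3) with distance 1.0

The closest pair is (-1, -3) and (-2, -3) with Euclidean distance 1.0. For 7 points, brute-force pairwise comparison is shown above. For large n, the divide-and-conquer algorithm (sort by x, recurse on halves, check the dividing strip) achieves O(n log n).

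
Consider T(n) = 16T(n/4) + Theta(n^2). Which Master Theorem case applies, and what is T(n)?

Master Theorem for T(n) = 16T(n/4) + O(n^2):

a = 16, b = 4, c = 2
log_b(a) = log_4(16) = 2.0000

Case 2: c = 2 = log_4(16) = 2.0000
T(n) = O(n^2 log n) = O(n^2 log n)

For T(n) = 16T(n/4) + O(n^2): log_4(16) = 2.0000. This is Case 2 of the Master Theorem (c = log_b(a), equal work at all levels), giving O(n^2 log n).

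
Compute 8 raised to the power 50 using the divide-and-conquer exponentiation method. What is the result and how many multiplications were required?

Computing 8^50 by squaring (build up from 8^1; each line after the first costs one multiplication):

8^1 = 8
8^2 = (8^1)^2 = 8^2 = 64
8^3 = 8 * 8^2 = 8 * 64 = 512
8^6 = (8^3)^2 = 512^2 = 262144
8^12 = (8^6)^2 = 262144^2 = 68719476736
8^24 = (8^12)^2 = 68719476736^2 = 4722366482869645213696
8^25 = 8 * 8^24 = 8 * 4722366482869645213696 = 37778931862957161709568
8^50 = (8^25)^2 = 37778931862957161709568^2 = 1427247692705959881058285969449495136382746624

Result: 1427247692705959881058285969449495136382746624
Multiplications needed: 7 (7 lines after 8^1)

8^50 = 1427247692705959881058285969449495136382746624. Using exponentiation by squaring, this requires 7 multiplications. The key idea: if the exponent is even, square the half-power; if odd, multiply by the base once.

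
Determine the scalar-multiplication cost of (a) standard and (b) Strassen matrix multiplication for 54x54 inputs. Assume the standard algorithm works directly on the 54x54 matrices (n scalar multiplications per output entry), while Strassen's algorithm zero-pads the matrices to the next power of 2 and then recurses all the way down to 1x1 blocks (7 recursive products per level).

Matrix multiplication for 54x54 matrices:

Strassen's algorithm requires power-of-2 dimensions. Pad 54x54 to 64x64 (next power of 2).

Standard algorithm: 54^3 = 157464 multiplications
Strassen's algorithm: 7^(log2(64)) = 7^6 = 117649 multiplications
Savings: 157464 - 117649 = 39815 multiplications

Standard: 157464 multiplications (54^3). Strassen: 117649 multiplications (7^6, after padding to 64x64). Strassen reduces 8 recursive multiplications to 7 at each level.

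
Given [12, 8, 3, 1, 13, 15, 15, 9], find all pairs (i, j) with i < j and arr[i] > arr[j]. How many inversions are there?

Finding inversions in [12, 8, 3, 1, 13, 15, 15, 9]:

(0, 1): arr[0]=12 > arr[1]=8
(0, 2): arr[0]=12 > arr[2]=3
(0, 3): arr[0]=12 > arr[3]=1
(0, 7): arr[0]=12 > arr[7]=9
(1, 2): arr[1]=8 > arr[2]=3
(1, 3): arr[1]=8 > arr[3]=1
(2, 3): arr[2]=3 > arr[3]=1
(4, 7): arr[4]=13 > arr[7]=9
(5, 7): arr[5]=15 > arr[7]=9
(6, 7): arr[6]=15 > arr[7]=9

Total inversions: 10

The array has 10 inversion(s): (0,1), (0,2), (0,3), (0,7), (1,2), (1,3), (2,3), (4,7), (5,7), (6,7). Each pair (i,j) satisfies i < j and arr[i] > arr[j].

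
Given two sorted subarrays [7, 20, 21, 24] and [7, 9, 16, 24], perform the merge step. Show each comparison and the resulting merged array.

Merging process:

Compare 7 vs 7: take 7 from left. Merged: [7]
Compare 20 vs 7: take 7 from right. Merged: [7, 7]
Compare 20 vs 9: take 9 from right. Merged: [7, 7, 9]
Compare 20 vs 16: take 16 from right. Merged: [7, 7, 9, 16]
Compare 20 vs 24: take 20 from left. Merged: [7, 7, 9, 16, 20]
Compare 21 vs 24: take 21 from left. Merged: [7, 7, 9, 16, 20, 21]
Compare 24 vs 24: take 24 from left. Merged: [7, 7, 9, 16, 20, 21, 24]
Append remaining from right: [24]. Merged: [7, 7, 9, 16, 20, 21, 24, 24]

Final merged array: [7, 7, 9, 16, 20, 21, 24, 24]
Total comparisons: 7

The merged array is [7, 7, 9, 16, 20, 21, 24, 24], requiring 7 comparisons. The merge step runs in O(n) time where n is the total number of elements.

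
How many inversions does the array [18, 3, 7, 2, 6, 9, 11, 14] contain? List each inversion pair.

Finding inversions in [18, 3, 7, 2, 6, 9, 11, 14]:

(0, 1): arr[0]=18 > arr[1]=3
(0, 2): arr[0]=18 > arr[2]=7
(0, 3): arr[0]=18 > arr[3]=2
(0, 4): arr[0]=18 > arr[4]=6
(0, 5): arr[0]=18 > arr[5]=9
(0, 6): arr[0]=18 > arr[6]=11
(0, 7): arr[0]=18 > arr[7]=14
(1, 3): arr[1]=3 > arr[3]=2
(2, 3): arr[2]=7 > arr[3]=2
(2, 4): arr[2]=7 > arr[4]=6

Total inversions: 10

The array has 10 inversion(s): (0,1), (0,2), (0,3), (0,4), (0,5), (0,6), (0,7), (1,3), (2,3), (2,4). Each pair (i,j) satisfies i < j and arr[i] > arr[j].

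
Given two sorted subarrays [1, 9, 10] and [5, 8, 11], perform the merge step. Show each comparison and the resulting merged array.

Merging process:

Compare 1 vs 5: take 1 from left. Merged: [1]
Compare 9 vs 5: take 5 from right. Merged: [1, 5]
Compare 9 vs 8: take 8 from right. Merged: [1, 5, 8]
Compare 9 vs 11: take 9 from left. Merged: [1, 5, 8, 9]
Compare 10 vs 11: take 10 from left. Merged: [1, 5, 8, 9, 10]
Append remaining from right: [11]. Merged: [1, 5, 8, 9, 10, 11]

Final merged array: [1, 5, 8, 9, 10, 11]
Total comparisons: 5

The merged array is [1, 5, 8, 9, 10, 11], requiring 5 comparisons. The merge step runs in O(n) time where n is the total number of elements.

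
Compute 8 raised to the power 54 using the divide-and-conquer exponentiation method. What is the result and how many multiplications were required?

Computing 8^54 by squaring (build up from 8^1; each line after the first costs one multiplication):

8^1 = 8
8^2 = (8^1)^2 = 8^2 = 64
8^3 = 8 * 8^2 = 8 * 64 = 512
8^6 = (8^3)^2 = 512^2 = 262144
8^12 = (8^6)^2 = 262144^2 = 68719476736
8^13 = 8 * 8^12 = 8 * 68719476736 = 549755813888
8^26 = (8^13)^2 = 549755813888^2 = 302231454903657293676544
8^27 = 8 * 8^26 = 8 * 302231454903657293676544 = 2417851639229258349412352
8^54 = (8^27)^2 = 2417851639229258349412352^2 = 5846006549323611672814739330865132078623730171904

Result: 5846006549323611672814739330865132078623730171904
Multiplications needed: 8 (8 lines after 8^1)

8^54 = 5846006549323611672814739330865132078623730171904. Using exponentiation by squaring, this requires 8 multiplications. The key idea: if the exponent is even, square the half-power; if odd, multiply by the base once.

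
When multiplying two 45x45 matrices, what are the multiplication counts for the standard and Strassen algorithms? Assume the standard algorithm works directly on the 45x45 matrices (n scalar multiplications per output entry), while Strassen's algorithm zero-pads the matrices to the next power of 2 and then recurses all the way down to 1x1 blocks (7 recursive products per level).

Matrix multiplication for 45x45 matrices:

Strassen's algorithm requires power-of-2 dimensions. Pad 45x45 to 64x64 (next power of 2).

Standard algorithm: 45^3 = 91125 multiplications
Strassen's algorithm: 7^(log2(64)) = 7^6 = 117649 multiplications
Difference: 91125 - 117649 = -26524 (Strassen uses MORE here due to padding overhead — for small or just-over-power-of-2 n, padding can outweigh the per-level savings)

Standard: 91125 multiplications (45^3). Strassen: 117649 multiplications (7^6, after padding to 64x64). Strassen reduces 8 recursive multiplications to 7 at each level.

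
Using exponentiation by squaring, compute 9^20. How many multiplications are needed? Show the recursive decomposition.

Computing 9^20 by squaring (build up from 9^1; each line after the first costs one multiplication):

9^1 = 9
9^2 = (9^1)^2 = 9^2 = 81
9^4 = (9^2)^2 = 81^2 = 6561
9^5 = 9 * 9^4 = 9 * 6561 = 59049
9^10 = (9^5)^2 = 59049^2 = 3486784401
9^20 = (9^10)^2 = 3486784401^2 = 12157665459056928801

Result: 12157665459056928801
Multiplications needed: 5 (5 lines after 9^1)

9^20 = 12157665459056928801. Using exponentiation by squaring, this requires 5 multiplications. The key idea: if the exponent is even, square the half-power; if odd, multiply by the base once.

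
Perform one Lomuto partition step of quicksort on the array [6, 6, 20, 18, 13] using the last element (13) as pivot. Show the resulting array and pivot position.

Lomuto partition with pivot = 13:

Initial array: [6, 6, 20, 18, 13]

arr[0]=6 <= 13: swap with position 0, array becomes [6, 6, 20, 18, 13]
arr[1]=6 <= 13: swap with position 1, array becomes [6, 6, 20, 18, 13]
arr[2]=20 > 13: no swap
arr[3]=18 > 13: no swap

Place pivot at position 2: [6, 6, 13, 18, 20]
Pivot position: 2

After partitioning with pivot 13, the array becomes [6, 6, 13, 18, 20]. The pivot is placed at index 2. All elements to the left of the pivot are <= 13, and all elements to the right are > 13.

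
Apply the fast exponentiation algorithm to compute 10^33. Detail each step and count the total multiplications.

Computing 10^33 by squaring (build up from 10^1; each line after the first costs one multiplication):

10^1 = 10
10^2 = (10^1)^2 = 10^2 = 100
10^4 = (10^2)^2 = 100^2 = 10000
10^8 = (10^4)^2 = 10000^2 = 100000000
10^16 = (10^8)^2 = 100000000^2 = 10000000000000000
10^32 = (10^16)^2 = 10000000000000000^2 = 100000000000000000000000000000000
10^33 = 10 * 10^32 = 10 * 100000000000000000000000000000000 = 1000000000000000000000000000000000

Result: 1000000000000000000000000000000000
Multiplications needed: 6 (6 lines after 10^1)

10^33 = 1000000000000000000000000000000000. Using exponentiation by squaring, this requires 6 multiplications. The key idea: if the exponent is even, square the half-power; if odd, multiply by the base once.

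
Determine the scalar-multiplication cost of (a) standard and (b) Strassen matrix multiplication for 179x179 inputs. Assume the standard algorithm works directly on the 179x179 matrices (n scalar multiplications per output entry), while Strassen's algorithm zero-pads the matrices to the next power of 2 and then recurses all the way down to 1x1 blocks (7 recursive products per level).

Matrix multiplication for 179x179 matrices:

Strassen's algorithm requires power-of-2 dimensions. Pad 179x179 to 256x256 (next power of 2).

Standard algorithm: 179^3 = 5735339 multiplications
Strassen's algorithm: 7^(log2(256)) = 7^8 = 5764801 multiplications
Difference: 5735339 - 5764801 = -29462 (Strassen uses MORE here due to padding overhead — for small or just-over-power-of-2 n, padding can outweigh the per-level savings)

Standard: 5735339 multiplications (179^3). Strassen: 5764801 multiplications (7^8, after padding to 256x256). Strassen reduces 8 recursive multiplications to 7 at each level.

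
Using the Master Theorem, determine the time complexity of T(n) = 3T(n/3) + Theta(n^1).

Master Theorem for T(n) = 3T(n/3) + O(n^1):

a = 3, b = 3, c = 1
log_b(a) = log_3(3) = 1.0000

Case 2: c = 1 = log_3(3) = 1.0000
T(n) = O(n^1 log n) = O(n log n)

For T(n) = 3T(n/3) + O(n^1): log_3(3) = 1.0000. This is Case 2 of the Master Theorem (c = log_b(a), equal work at all levels), giving O(n log n).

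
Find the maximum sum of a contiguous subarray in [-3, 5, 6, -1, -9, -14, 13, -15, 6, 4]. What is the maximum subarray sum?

Using Kadane's algorithm on [-3, 5, 6, -1, -9, -14, 13, -15, 6, 4]:

Scanning through the array:
Position 1 (value 5): max_ending_here = 5, max_so_far = 5
Position 2 (value 6): max_ending_here = 11, max_so_far = 11
Position 3 (value -1): max_ending_here = 10, max_so_far = 11
Position 4 (value -9): max_ending_here = 1, max_so_far = 11
Position 5 (value -14): max_ending_here = -13, max_so_far = 11
Position 6 (value 13): max_ending_here = 13, max_so_far = 13
Position 7 (value -15): max_ending_here = -2, max_so_far = 13
Position 8 (value 6): max_ending_here = 6, max_so_far = 13
Position 9 (value 4): max_ending_here = 10, max_so_far = 13

Maximum subarray: [13]
Maximum sum: 13

The maximum subarray is [13] with sum 13. This subarray runs from index 6 to index 6.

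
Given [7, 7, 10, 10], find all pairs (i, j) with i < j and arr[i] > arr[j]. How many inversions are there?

Finding inversions in [7, 7, 10, 10]:


Total inversions: 0

The array has 0 inversions. It is already sorted.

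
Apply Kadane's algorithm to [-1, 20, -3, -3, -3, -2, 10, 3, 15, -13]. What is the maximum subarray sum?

Using Kadane's algorithm on [-1, 20, -3, -3, -3, -2, 10, 3, 15, -13]:

Scanning through the array:
Position 1 (value 20): max_ending_here = 20, max_so_far = 20
Position 2 (value -3): max_ending_here = 17, max_so_far = 20
Position 3 (value -3): max_ending_here = 14, max_so_far = 20
Position 4 (value -3): max_ending_here = 11, max_so_far = 20
Position 5 (value -2): max_ending_here = 9, max_so_far = 20
Position 6 (value 10): max_ending_here = 19, max_so_far = 20
Position 7 (value 3): max_ending_here = 22, max_so_far = 22
Position 8 (value 15): max_ending_here = 37, max_so_far = 37
Position 9 (value -13): max_ending_here = 24, max_so_far = 37

Maximum subarray: [20, -3, -3, -3, -2, 10, 3, 15]
Maximum sum: 37

The maximum subarray is [20, -3, -3, -3, -2, 10, 3, 15] with sum 37. This subarray runs from index 1 to index 8.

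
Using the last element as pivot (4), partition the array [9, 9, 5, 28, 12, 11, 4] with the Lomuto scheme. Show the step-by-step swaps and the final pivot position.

Lomuto partition with pivot = 4:

Initial array: [9, 9, 5, 28, 12, 11, 4]

arr[0]=9 > 4: no swap
arr[1]=9 > 4: no swap
arr[2]=5 > 4: no swap
arr[3]=28 > 4: no swap
arr[4]=12 > 4: no swap
arr[5]=11 > 4: no swap

Place pivot at position 0: [4, 9, 5, 28, 12, 11, 9]
Pivot position: 0

After partitioning with pivot 4, the array becomes [4, 9, 5, 28, 12, 11, 9]. The pivot is placed at index 0. All elements to the left of the pivot are <= 4, and all elements to the right are > 4.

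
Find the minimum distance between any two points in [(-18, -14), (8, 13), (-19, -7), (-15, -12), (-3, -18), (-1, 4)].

Computing all pairwise distances among 6 points:

d((-18, -14), (8, 13)) = 37.4833
d((-18, -14), (-19, -7)) = 7.0711
d((-18, -14), (-15, -12)) = 3.6056 <-- minimum
d((-18, -14), (-3, -18)) = 15.5242
d((-18, -14), (-1, 4)) = 24.7588
d((8, 13), (-19, -7)) = 33.6006
d((8, 13), (-15, -12)) = 33.9706
d((8, 13), (-3, -18)) = 32.8938
d((8, 13), (-1, 4)) = 12.7279
d((-19, -7), (-15, -12)) = 6.4031
d((-19, -7), (-3, -18)) = 19.4165
d((-19, -7), (-1, 4)) = 21.095
d((-15, -12), (-3, -18)) = 13.4164
d((-15, -12), (-1, 4)) = 21.2603
d((-3, -18), (-1, 4)) = 22.0907

Closest pair: (-18, -14) and (-15, -12) with distance 3.6056

The closest pair is (-18, -14) and (-15, -12) with Euclidean distance 3.6056. For 6 points, brute-force pairwise comparison is shown above. For large n, the divide-and-conquer algorithm (sort by x, recurse on halves, check the dividing strip) achieves O(n log n).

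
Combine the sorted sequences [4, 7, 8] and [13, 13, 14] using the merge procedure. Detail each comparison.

Merging process:

Compare 4 vs 13: take 4 from left. Merged: [4]
Compare 7 vs 13: take 7 from left. Merged: [4, 7]
Compare 8 vs 13: take 8 from left. Merged: [4, 7, 8]
Append remaining from right: [13, 13, 14]. Merged: [4, 7, 8, 13, 13, 14]

Final merged array: [4, 7, 8, 13, 13, 14]
Total comparisons: 3

The merged array is [4, 7, 8, 13, 13, 14], requiring 3 comparisons. The merge step runs in O(n) time where n is the total number of elements.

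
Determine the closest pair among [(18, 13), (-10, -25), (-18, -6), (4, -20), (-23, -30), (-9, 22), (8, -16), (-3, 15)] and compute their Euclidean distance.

Computing all pairwise distances among 8 points:

d((18, 13), (-10, -25)) = 47.2017
d((18, 13), (-18, -6)) = 40.7063
d((18, 13), (4, -20)) = 35.8469
d((18, 13), (-23, -30)) = 59.4138
d((18, 13), (-9, 22)) = 28.4605
d((18, 13), (8, -16)) = 30.6757
d((18, 13), (-3, 15)) = 21.095
d((-10, -25), (-18, -6)) = 20.6155
d((-10, -25), (4, -20)) = 14.8661
d((-10, -25), (-23, -30)) = 13.9284
d((-10, -25), (-9, 22)) = 47.0106
d((-10, -25), (8, -16)) = 20.1246
d((-10, -25), (-3, 15)) = 40.6079
d((-18, -6), (4, -20)) = 26.0768
d((-18, -6), (-23, -30)) = 24.5153
d((-18, -6), (-9, 22)) = 29.4109
d((-18, -6), (8, -16)) = 27.8568
d((-18, -6), (-3, 15)) = 25.807
d((4, -20), (-23, -30)) = 28.7924
d((4, -20), (-9, 22)) = 43.9659
d((4, -20), (8, -16)) = 5.6569 <-- minimum
d((4, -20), (-3, 15)) = 35.6931
d((-23, -30), (-9, 22)) = 53.8516
d((-23, -30), (8, -16)) = 34.0147
d((-23, -30), (-3, 15)) = 49.2443
d((-9, 22), (8, -16)) = 41.6293
d((-9, 22), (-3, 15)) = 9.2195
d((8, -16), (-3, 15)) = 32.8938

Closest pair: (4, -20) and (8, -16) with distance 5.6569

The closest pair is (4, -20) and (8, -16) with Euclidean distance 5.6569. For 8 points, brute-force pairwise comparison is shown above. For large n, the divide-and-conquer algorithm (sort by x, recurse on halves, check the dividing strip) achieves O(n log n).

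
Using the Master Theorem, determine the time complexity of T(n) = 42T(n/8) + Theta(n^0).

Master Theorem for T(n) = 42T(n/8) + O(n^0):

a = 42, b = 8, c = 0
log_b(a) = log_8(42) = 1.7974

Case 1: c = 0 < log_8(42) = 1.7974
T(n) = O(n^(log_8 42))

For T(n) = 42T(n/8) + O(n^0): log_8(42) = 1.7974. This is Case 1 of the Master Theorem (c < log_b(a), work dominated by leaves), giving O(n^(log_8 42)).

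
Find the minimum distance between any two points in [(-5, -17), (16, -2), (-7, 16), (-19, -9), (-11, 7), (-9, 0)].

Computing all pairwise distances among 6 points:

d((-5, -17), (16, -2)) = 25.807
d((-5, -17), (-7, 16)) = 33.0606
d((-5, -17), (-19, -9)) = 16.1245
d((-5, -17), (-11, 7)) = 24.7386
d((-5, -17), (-9, 0)) = 17.4642
d((16, -2), (-7, 16)) = 29.2062
d((16, -2), (-19, -9)) = 35.6931
d((16, -2), (-11, 7)) = 28.4605
d((16, -2), (-9, 0)) = 25.0799
d((-7, 16), (-19, -9)) = 27.7308
d((-7, 16), (-11, 7)) = 9.8489
d((-7, 16), (-9, 0)) = 16.1245
d((-19, -9), (-11, 7)) = 17.8885
d((-19, -9), (-9, 0)) = 13.4536
d((-11, 7), (-9, 0)) = 7.2801 <-- minimum

Closest pair: (-11, 7) and (-9, 0) with distance 7.2801

The closest pair is (-11, 7) and (-9, 0) with Euclidean distance 7.2801. For 6 points, brute-force pairwise comparison is shown above. For large n, the divide-and-conquer algorithm (sort by x, recurse on halves, check the dividing strip) achieves O(n log n).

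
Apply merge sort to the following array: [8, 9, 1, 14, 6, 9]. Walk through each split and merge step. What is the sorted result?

Merge sort trace:

Split: [8, 9, 1, 14, 6, 9] -> [8, 9, 1] and [14, 6, 9]
  Split: [8, 9, 1] -> [8] and [9, 1]
    Split: [9, 1] -> [9] and [1]
    Merge: [9] + [1] -> [1, 9]
  Merge: [8] + [1, 9] -> [1, 8, 9]
  Split: [14, 6, 9] -> [14] and [6, 9]
    Split: [6, 9] -> [6] and [9]
    Merge: [6] + [9] -> [6, 9]
  Merge: [14] + [6, 9] -> [6, 9, 14]
Merge: [1, 8, 9] + [6, 9, 14] -> [1, 6, 8, 9, 9, 14]

Final sorted array: [1, 6, 8, 9, 9, 14]

The merge sort proceeds by recursively splitting the array and merging sorted halves.
After all merges, the sorted array is [1, 6, 8, 9, 9, 14].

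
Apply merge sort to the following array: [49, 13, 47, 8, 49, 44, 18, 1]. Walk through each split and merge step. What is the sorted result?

Merge sort trace:

Split: [49, 13, 47, 8, 49, 44, 18, 1] -> [49, 13, 47, 8] and [49, 44, 18, 1]
  Split: [49, 13, 47, 8] -> [49, 13] and [47, 8]
    Split: [49, 13] -> [49] and [13]
    Merge: [49] + [13] -> [13, 49]
    Split: [47, 8] -> [47] and [8]
    Merge: [47] + [8] -> [8, 47]
  Merge: [13, 49] + [8, 47] -> [8, 13, 47, 49]
  Split: [49, 44, 18, 1] -> [49, 44] and [18, 1]
    Split: [49, 44] -> [49] and [44]
    Merge: [49] + [44] -> [44, 49]
    Split: [18, 1] -> [18] and [1]
    Merge: [18] + [1] -> [1, 18]
  Merge: [44, 49] + [1, 18] -> [1, 18, 44, 49]
Merge: [8, 13, 47, 49] + [1, 18, 44, 49] -> [1, 8, 13, 18, 44, 47, 49, 49]

Final sorted array: [1, 8, 13, 18, 44, 47, 49, 49]

The merge sort proceeds by recursively splitting the array and merging sorted halves.
After all merges, the sorted array is [1, 8, 13, 18, 44, 47, 49, 49].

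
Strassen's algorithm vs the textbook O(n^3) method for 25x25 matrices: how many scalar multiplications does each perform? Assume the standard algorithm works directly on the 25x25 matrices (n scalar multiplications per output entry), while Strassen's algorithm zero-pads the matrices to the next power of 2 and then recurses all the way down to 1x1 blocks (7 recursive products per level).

Matrix multiplication for 25x25 matrices:

Strassen's algorithm requires power-of-2 dimensions. Pad 25x25 to 32x32 (next power of 2).

Standard algorithm: 25^3 = 15625 multiplications
Strassen's algorithm: 7^(log2(32)) = 7^5 = 16807 multiplications
Difference: 15625 - 16807 = -1182 (Strassen uses MORE here due to padding overhead — for small or just-over-power-of-2 n, padding can outweigh the per-level savings)

Standard: 15625 multiplications (25^3). Strassen: 16807 multiplications (7^5, after padding to 32x32). Strassen reduces 8 recursive multiplications to 7 at each level.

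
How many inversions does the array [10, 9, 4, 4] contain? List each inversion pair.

Finding inversions in [10, 9, 4, 4]:

(0, 1): arr[0]=10 > arr[1]=9
(0, 2): arr[0]=10 > arr[2]=4
(0, 3): arr[0]=10 > arr[3]=4
(1, 2): arr[1]=9 > arr[2]=4
(1, 3): arr[1]=9 > arr[3]=4

Total inversions: 5

The array has 5 inversion(s): (0,1), (0,2), (0,3), (1,2), (1,3). Each pair (i,j) satisfies i < j and arr[i] > arr[j].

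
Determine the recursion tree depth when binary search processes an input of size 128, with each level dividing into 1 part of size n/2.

For divide and conquer with division factor 2:

Problem sizes at each level:
Level 0: 128
Level 1: 64
Level 2: 32
Level 3: 16
Level 4: 8
Level 5: 4
Level 6: 2
Level 7: 1

The root is level 0 and the size-1 base case is level 7 (the tree spans levels 0 through 7, i.e. 8 levels counting the root), so the depth is the number of divisions: log_2(128) = 7

The recursion tree depth is log_2(128) = 7. At each level, the problem size is divided by 2, so it takes 7 divisions to reduce to a base case of size 1. The algorithm makes 1 recursive call at each level.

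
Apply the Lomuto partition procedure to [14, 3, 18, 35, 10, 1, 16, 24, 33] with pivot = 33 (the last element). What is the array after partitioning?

Lomuto partition with pivot = 33:

Initial array: [14, 3, 18, 35, 10, 1, 16, 24, 33]

arr[0]=14 <= 33: swap with position 0, array becomes [14, 3, 18, 35, 10, 1, 16, 24, 33]
arr[1]=3 <= 33: swap with position 1, array becomes [14, 3, 18, 35, 10, 1, 16, 24, 33]
arr[2]=18 <= 33: swap with position 2, array becomes [14, 3, 18, 35, 10, 1, 16, 24, 33]
arr[3]=35 > 33: no swap
arr[4]=10 <= 33: swap with position 3, array becomes [14, 3, 18, 10, 35, 1, 16, 24, 33]
arr[5]=1 <= 33: swap with position 4, array becomes [14, 3, 18, 10, 1, 35, 16, 24, 33]
arr[6]=16 <= 33: swap with position 5, array becomes [14, 3, 18, 10, 1, 16, 35, 24, 33]
arr[7]=24 <= 33: swap with position 6, array becomes [14, 3, 18, 10, 1, 16, 24, 35, 33]

Place pivot at position 7: [14, 3, 18, 10, 1, 16, 24, 33, 35]
Pivot position: 7

After partitioning with pivot 33, the array becomes [14, 3, 18, 10, 1, 16, 24, 33, 35]. The pivot is placed at index 7. All elements to the left of the pivot are <= 33, and all elements to the right are > 33.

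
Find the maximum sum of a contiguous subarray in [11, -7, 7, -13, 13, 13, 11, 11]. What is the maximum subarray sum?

Using Kadane's algorithm on [11, -7, 7, -13, 13, 13, 11, 11]:

Scanning through the array:
Position 1 (value -7): max_ending_here = 4, max_so_far = 11
Position 2 (value 7): max_ending_here = 11, max_so_far = 11
Position 3 (value -13): max_ending_here = -2, max_so_far = 11
Position 4 (value 13): max_ending_here = 13, max_so_far = 13
Position 5 (value 13): max_ending_here = 26, max_so_far = 26
Position 6 (value 11): max_ending_here = 37, max_so_far = 37
Position 7 (value 11): max_ending_here = 48, max_so_far = 48

Maximum subarray: [13, 13, 11, 11]
Maximum sum: 48

The maximum subarray is [13, 13, 11, 11] with sum 48. This subarray runs from index 4 to index 7.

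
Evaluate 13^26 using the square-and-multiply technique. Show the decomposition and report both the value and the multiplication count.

Computing 13^26 by squaring (build up from 13^1; each line after the first costs one multiplication):

13^1 = 13
13^2 = (13^1)^2 = 13^2 = 169
13^3 = 13 * 13^2 = 13 * 169 = 2197
13^6 = (13^3)^2 = 2197^2 = 4826809
13^12 = (13^6)^2 = 4826809^2 = 23298085122481
13^13 = 13 * 13^12 = 13 * 23298085122481 = 302875106592253
13^26 = (13^13)^2 = 302875106592253^2 = 91733330193268616658399616009

Result: 91733330193268616658399616009
Multiplications needed: 6 (6 lines after 13^1)

13^26 = 91733330193268616658399616009. Using exponentiation by squaring, this requires 6 multiplications. The key idea: if the exponent is even, square the half-power; if odd, multiply by the base once.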